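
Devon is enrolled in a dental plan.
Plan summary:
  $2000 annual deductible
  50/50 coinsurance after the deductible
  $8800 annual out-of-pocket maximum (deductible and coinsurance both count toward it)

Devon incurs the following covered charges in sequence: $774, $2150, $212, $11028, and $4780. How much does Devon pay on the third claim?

Bill 1, $774: fully absorbed by the deductible. Patient owes $774 (running OOP $774).
Bill 2, $2150: $1226 to deductible, leaving $924; coinsurance $924 × 50% = $462. Patient pays $1688; OOP now $2462.
Bill 3, $212: 50% coinsurance on $212 = $106. Patient pays $106; OOP now $2568.

$106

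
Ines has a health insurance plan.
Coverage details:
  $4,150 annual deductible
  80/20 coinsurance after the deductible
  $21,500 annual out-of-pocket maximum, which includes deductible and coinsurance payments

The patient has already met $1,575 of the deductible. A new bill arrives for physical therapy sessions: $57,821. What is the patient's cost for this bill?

Deductible still to meet: $4,150 − $1,575 = $2,575.
After the $2,575 deductible portion, $57,821 − $2,575 = $55,246 is subject to coinsurance.
Coinsurance: $55,246 × 20% = $11,049.20.
Patient responsibility before any cap: $2,575 + $11,049.20 = $13,624.20.
Total out-of-pocket so far would be $1,575 + $13,624.20 = $15,199.20, below the $21,500 cap — no reduction.

$13,624.20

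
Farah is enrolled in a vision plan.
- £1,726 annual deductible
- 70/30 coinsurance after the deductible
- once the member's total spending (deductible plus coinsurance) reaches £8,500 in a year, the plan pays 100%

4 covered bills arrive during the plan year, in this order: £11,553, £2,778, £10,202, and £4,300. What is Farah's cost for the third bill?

Bill 1, £11,553: £1,726 finishes the deductible; £9,827 goes to coinsurance; coinsurance £9,827 × 30% = £2,948.10. Member pays £4,674.10; OOP now £4,674.10.
Bill 2, £2,778: deductible already satisfied, so member's share is 30% × £2,778 = £833.40. Member pays £833.40; OOP now £5,507.50.
Bill 3, £10,202: deductible already satisfied, so member's share is 30% × £10,202 = £3,060.60. Adding that to £5,507.50 gives £8,568.10, past the £8,500 cap; member pays only £8,500 − £5,507.50 = £2,992.50.

£2,992.50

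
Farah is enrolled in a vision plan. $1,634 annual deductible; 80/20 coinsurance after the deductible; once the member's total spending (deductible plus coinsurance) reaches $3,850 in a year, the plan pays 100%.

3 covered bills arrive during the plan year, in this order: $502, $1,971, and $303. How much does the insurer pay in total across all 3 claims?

Bill 1, $502: entire amount goes to the deductible. Member pays $502; OOP now $502. Plan pays $502 − $502 = $0.
Bill 2, $1,971: $1,132 to deductible, leaving $839; coinsurance $839 × 20% = $167.80. Member pays $1,299.80; OOP now $1,801.80. Plan pays $1,971 − $1,299.80 = $671.20.
Bill 3, $303: deductible already satisfied, so member's share is 20% × $303 = $60.60. Member owes $60.60 (running OOP $1,862.40). Plan pays $303 − $60.60 = $242.40.
Insurer total = bills − member's total = $2,776 − $1,862.40 = $913.60.

$913.60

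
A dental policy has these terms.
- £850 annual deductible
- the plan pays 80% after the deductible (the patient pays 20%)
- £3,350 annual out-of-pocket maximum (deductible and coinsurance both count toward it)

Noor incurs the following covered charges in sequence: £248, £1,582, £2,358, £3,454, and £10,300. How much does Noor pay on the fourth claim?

£690.80

Claim 1 — £248: entire amount goes to the deductible. Cost to patient: £248. OOP to date £248.
Claim 2 — £1,582: £602 to deductible, leaving £980; coinsurance £980 × 20% = £196. Patient owes £798 (running OOP £1,046).
Claim 3 — £2,358: deductible already satisfied, so patient's share is 20% × £2,358 = £471.60. Cost to patient: £471.60. OOP to date £1,517.60.
Claim 4 — £3,454: deductible already satisfied, so patient's share is 20% × £3,454 = £690.80. Cost to patient: £690.80. OOP to date £2,208.40.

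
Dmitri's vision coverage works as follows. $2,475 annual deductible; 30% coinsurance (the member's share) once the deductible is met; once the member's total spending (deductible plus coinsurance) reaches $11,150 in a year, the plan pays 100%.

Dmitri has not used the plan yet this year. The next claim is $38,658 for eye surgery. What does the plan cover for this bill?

$27,508

Deductible not yet touched, so the first $2,475 of the bill goes to the deductible.
That leaves $38,658 − $2,475 = $36,183 for coinsurance.
Member's 30% share of $36,183 is $10,854.90.
That puts the member's cost at $2,475 + $10,854.90 = $13,329.90 before any cap.
That would bring total out-of-pocket to $13,329.90, past the $11,150 cap. The member is capped at $11,150 − $0 = $11,150 on this claim.
The insurer covers the remainder: $38,658 − $11,150 = $27,508.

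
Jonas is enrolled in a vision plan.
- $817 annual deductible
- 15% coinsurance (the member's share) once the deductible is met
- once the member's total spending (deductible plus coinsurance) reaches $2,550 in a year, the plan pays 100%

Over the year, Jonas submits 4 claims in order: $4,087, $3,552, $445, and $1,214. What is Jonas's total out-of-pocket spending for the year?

$2,089.15

Bill 1, $4,087: $817 finishes the deductible; $3,270 goes to coinsurance; member's 15% is $490.50. Member owes $1,307.50 (running OOP $1,307.50).
Bill 2, $3,552: deductible met; 15% of $3,552 = $532.80. Member owes $532.80 (running OOP $1,840.30).
Bill 3, $445: deductible already satisfied, so member's share is 15% × $445 = $66.75. Member pays $66.75; OOP now $1,907.05.
Bill 4, $1,214: deductible met; 15% of $1,214 = $182.10. Member pays $182.10; OOP now $2,089.15.
Total paid by the member: $1,307.50 + $532.80 + $66.75 + $182.10 = $2,089.15.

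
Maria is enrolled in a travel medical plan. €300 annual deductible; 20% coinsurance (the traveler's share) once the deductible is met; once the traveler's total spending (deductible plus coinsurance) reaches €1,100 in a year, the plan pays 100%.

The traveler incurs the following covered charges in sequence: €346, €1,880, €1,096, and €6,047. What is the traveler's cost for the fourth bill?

€195.60

#1 (€346): deductible takes €300, €46 remains; 20% of €46 = €9.20. Traveler owes €309.20 (running OOP €309.20).
#2 (€1,880): 20% coinsurance on €1,880 = €376. Cost to traveler: €376. OOP to date €685.20.
#3 (€1,096): deductible already satisfied, so traveler's share is 20% × €1,096 = €219.20. Traveler pays €219.20; OOP now €904.40.
#4 (€6,047): deductible met; 20% of €6,047 = €1,209.40. Adding that to €904.40 gives €2,113.80, past the €1,100 cap; traveler pays only €1,100 − €904.40 = €195.60.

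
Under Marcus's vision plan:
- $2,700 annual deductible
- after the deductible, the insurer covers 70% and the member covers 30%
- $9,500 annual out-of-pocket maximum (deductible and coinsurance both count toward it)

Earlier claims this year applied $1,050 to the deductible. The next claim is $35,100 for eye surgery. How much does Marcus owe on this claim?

$1,050 of the $2,700 deductible is already met, leaving $1,650.
The remaining $33,450 (= $35,100 − $1,650) moves to coinsurance.
30% of $33,450 = $10,035 falls to the member.
Member responsibility before any cap: $1,650 + $10,035 = $11,685.
That would bring total out-of-pocket to $12,735, past the $9,500 cap. The member is capped at $9,500 − $1,050 = $8,450 on this claim.

$8,450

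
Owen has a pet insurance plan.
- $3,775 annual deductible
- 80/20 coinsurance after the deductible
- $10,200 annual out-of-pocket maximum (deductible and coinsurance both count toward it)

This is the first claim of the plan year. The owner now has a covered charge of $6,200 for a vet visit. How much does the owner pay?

Deductible not yet touched, so the first $3,775 of the bill goes to the deductible.
The remaining $2,425 (= $6,200 − $3,775) moves to coinsurance.
Owner's 20% share of $2,425 is $485.
So the owner owes $3,775 + $485 = $4,260 before any cap.
Year-to-date out-of-pocket becomes $0 + $4,260 = $4,260, still under the $10,200 maximum, so no cap applies.

$4,260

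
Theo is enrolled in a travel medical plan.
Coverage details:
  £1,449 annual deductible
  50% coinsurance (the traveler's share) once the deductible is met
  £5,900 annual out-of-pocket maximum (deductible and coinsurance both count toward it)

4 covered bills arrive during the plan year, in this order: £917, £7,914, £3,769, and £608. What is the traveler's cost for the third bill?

Claim 1 (£917): all of it applies to the deductible. Traveler owes £917 (running OOP £917).
Claim 2 (£7,914): £532 to deductible, leaving £7,382; 50% of £7,382 = £3,691. Cost to traveler: £4,223. OOP to date £5,140.
Claim 3 (£3,769): deductible already satisfied, so traveler's share is 50% × £3,769 = £1,884.50. Adding that to £5,140 gives £7,024.50, past the £5,900 cap; traveler pays only £5,900 − £5,140 = £760.

£760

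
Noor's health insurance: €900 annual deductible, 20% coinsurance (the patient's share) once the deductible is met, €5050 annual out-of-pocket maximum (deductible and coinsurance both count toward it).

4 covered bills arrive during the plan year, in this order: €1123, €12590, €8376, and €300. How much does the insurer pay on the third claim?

Claim 1 — €1123: €900 to deductible, leaving €223; coinsurance €223 × 20% = €44.60. Patient pays €944.60; OOP now €944.60. Insurer: €1123 − €944.60 = €178.40.
Claim 2 — €12590: deductible already satisfied, so patient's share is 20% × €12590 = €2518. Cost to patient: €2518. OOP to date €3462.60. Insurer: €12590 − €2518 = €10072.
Claim 3 — €8376: 20% coinsurance on €8376 = €1675.20. That would push OOP to €5137.80, over the €5050 cap, so patient pays €5050 − €3462.60 = €1587.40. Insurer: €8376 − €1587.40 = €6788.60.

€6788.60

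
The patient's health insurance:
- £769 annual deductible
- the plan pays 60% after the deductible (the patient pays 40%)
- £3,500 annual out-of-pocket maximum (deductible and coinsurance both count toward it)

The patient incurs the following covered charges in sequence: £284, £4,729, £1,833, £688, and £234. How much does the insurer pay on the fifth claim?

Claim 1 — £284: entire amount goes to the deductible. Patient owes £284 (running OOP £284). Insurer: £284 − £284 = £0.
Claim 2 — £4,729: deductible takes £485, £4,244 remains; coinsurance £4,244 × 40% = £1,697.60. Cost to patient: £2,182.60. OOP to date £2,466.60. Insurer: £4,729 − £2,182.60 = £2,546.40.
Claim 3 — £1,833: 40% coinsurance on £1,833 = £733.20. Patient pays £733.20; OOP now £3,199.80. Plan pays £1,833 − £733.20 = £1,099.80.
Claim 4 — £688: deductible already satisfied, so patient's share is 40% × £688 = £275.20. Patient owes £275.20 (running OOP £3,475). Insurer: £688 − £275.20 = £412.80.
Claim 5 — £234: 40% coinsurance on £234 = £93.60. Adding that to £3,475 gives £3,568.60, past the £3,500 cap; patient pays only £3,500 − £3,475 = £25. Insurer: £234 − £25 = £209.

£209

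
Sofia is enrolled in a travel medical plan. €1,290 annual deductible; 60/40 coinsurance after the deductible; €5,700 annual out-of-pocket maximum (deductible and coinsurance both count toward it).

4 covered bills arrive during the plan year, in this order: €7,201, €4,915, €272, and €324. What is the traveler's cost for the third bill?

€79.60

#1 (€7,201): deductible takes €1,290, €5,911 remains; 40% of €5,911 = €2,364.40. Traveler pays €3,654.40; OOP now €3,654.40.
#2 (€4,915): 40% coinsurance on €4,915 = €1,966. Traveler pays €1,966; OOP now €5,620.40.
#3 (€272): deductible met; 40% of €272 = €108.80. That would push OOP to €5,729.20, over the €5,700 cap, so traveler pays €5,700 − €5,620.40 = €79.60.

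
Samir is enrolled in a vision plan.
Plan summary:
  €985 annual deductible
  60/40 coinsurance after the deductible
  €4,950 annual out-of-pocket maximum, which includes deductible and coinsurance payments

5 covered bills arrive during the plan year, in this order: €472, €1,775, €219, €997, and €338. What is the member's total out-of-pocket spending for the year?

Claim 1 (€472): entire amount goes to the deductible. Member pays €472; OOP now €472.
Claim 2 (€1,775): €513 finishes the deductible; €1,262 goes to coinsurance; 40% of €1,262 = €504.80. Member pays €1,017.80; OOP now €1,489.80.
Claim 3 (€219): deductible met; 40% of €219 = €87.60. Cost to member: €87.60. OOP to date €1,577.40.
Claim 4 (€997): 40% coinsurance on €997 = €398.80. Member pays €398.80; OOP now €1,976.20.
Claim 5 (€338): 40% coinsurance on €338 = €135.20. Cost to member: €135.20. OOP to date €2,111.40.
Total paid by the member: €472 + €1,017.80 + €87.60 + €398.80 + €135.20 = €2,111.40.

€2,111.40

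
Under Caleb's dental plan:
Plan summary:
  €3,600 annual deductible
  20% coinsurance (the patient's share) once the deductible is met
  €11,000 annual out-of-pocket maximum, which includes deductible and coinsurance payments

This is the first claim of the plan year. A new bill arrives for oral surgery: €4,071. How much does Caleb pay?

€3,694.20

Deductible not yet touched, so the first €3,600 of the bill goes to the deductible.
The remaining €471 (= €4,071 − €3,600) moves to coinsurance.
Patient's 20% share of €471 is €94.20.
Patient responsibility before any cap: €3,600 + €94.20 = €3,694.20.
Cumulative spending €0 + €3,694.20 = €3,694.20 stays under the €11,000 maximum.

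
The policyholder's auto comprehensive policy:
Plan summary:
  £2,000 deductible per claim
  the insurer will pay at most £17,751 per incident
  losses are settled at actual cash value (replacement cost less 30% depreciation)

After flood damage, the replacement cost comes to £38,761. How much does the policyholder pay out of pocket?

£21,010

Depreciate 30%: the covered value is £38,761 × 0.7 = £27,132.70.
Subtract the deductible: £27,132.70 − £2,000 = £25,132.70.
Since £25,132.70 > £17,751, the payout is capped at £17,751.
Policyholder's share is the uncovered remainder: £38,761 − £17,751 = £21,010.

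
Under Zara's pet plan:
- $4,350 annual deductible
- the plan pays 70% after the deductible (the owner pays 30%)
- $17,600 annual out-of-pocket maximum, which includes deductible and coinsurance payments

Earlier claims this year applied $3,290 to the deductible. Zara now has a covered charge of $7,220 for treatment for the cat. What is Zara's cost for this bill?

$2,908

$3,290 of the $4,350 deductible is already met, leaving $1,060.
That leaves $7,220 − $1,060 = $6,160 for coinsurance.
30% of $6,160 = $1,848 falls to the owner.
So the owner owes $1,060 + $1,848 = $2,908 before any cap.
Year-to-date out-of-pocket becomes $3,290 + $2,908 = $6,198, still under the $17,600 maximum, so no cap applies.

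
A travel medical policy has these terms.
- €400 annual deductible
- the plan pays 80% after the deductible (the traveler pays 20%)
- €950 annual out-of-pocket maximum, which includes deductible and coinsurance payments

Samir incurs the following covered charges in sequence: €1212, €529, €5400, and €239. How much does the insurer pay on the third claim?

Bill 1, €1212: €400 to deductible, leaving €812; coinsurance €812 × 20% = €162.40. Traveler owes €562.40 (running OOP €562.40). Insurer: €1212 − €562.40 = €649.60.
Bill 2, €529: deductible met; 20% of €529 = €105.80. Cost to traveler: €105.80. OOP to date €668.20. Plan pays €529 − €105.80 = €423.20.
Bill 3, €5400: deductible already satisfied, so traveler's share is 20% × €5400 = €1080. OOP would hit €1748.20 > €950, so the cap limits the traveler to €950 − €668.20 = €281.80. Insurer: €5400 − €281.80 = €5118.20.

€5118.20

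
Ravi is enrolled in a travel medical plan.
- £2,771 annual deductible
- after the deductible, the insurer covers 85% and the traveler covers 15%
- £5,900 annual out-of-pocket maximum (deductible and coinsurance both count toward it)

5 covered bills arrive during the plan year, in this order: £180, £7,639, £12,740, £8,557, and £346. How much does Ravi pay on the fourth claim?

Claim 1 (£180): entire amount goes to the deductible. Traveler owes £180 (running OOP £180).
Claim 2 (£7,639): £2,591 to deductible, leaving £5,048; coinsurance £5,048 × 15% = £757.20. Traveler owes £3,348.20 (running OOP £3,528.20).
Claim 3 (£12,740): deductible already satisfied, so traveler's share is 15% × £12,740 = £1,911. Cost to traveler: £1,911. OOP to date £5,439.20.
Claim 4 (£8,557): deductible already satisfied, so traveler's share is 15% × £8,557 = £1,283.55. That would push OOP to £6,722.75, over the £5,900 cap, so traveler pays £5,900 − £5,439.20 = £460.80.

£460.80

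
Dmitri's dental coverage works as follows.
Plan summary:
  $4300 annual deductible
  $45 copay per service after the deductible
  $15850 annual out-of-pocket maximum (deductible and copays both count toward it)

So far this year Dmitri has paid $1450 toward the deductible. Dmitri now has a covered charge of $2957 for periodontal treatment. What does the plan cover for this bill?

$62

Deductible still to meet: $4300 − $1450 = $2850.
That leaves $2957 − $2850 = $107 for the copay.
Copay on this service: $45.
So the patient owes $2850 + $45 = $2895 before any cap.
Total out-of-pocket so far would be $1450 + $2895 = $4345, below the $15850 cap — no reduction.
The plan picks up $2957 − $2895 = $62.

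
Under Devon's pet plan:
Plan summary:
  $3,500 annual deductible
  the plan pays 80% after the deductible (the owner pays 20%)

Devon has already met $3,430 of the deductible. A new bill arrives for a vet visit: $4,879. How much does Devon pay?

$1,031.80

Remaining deductible: $3,500 − $3,430 = $70.
After the $70 deductible portion, $4,879 − $70 = $4,809 is subject to coinsurance.
20% of $4,809 = $961.80 falls to the owner.
That puts the owner's cost at $70 + $961.80 = $1,031.80.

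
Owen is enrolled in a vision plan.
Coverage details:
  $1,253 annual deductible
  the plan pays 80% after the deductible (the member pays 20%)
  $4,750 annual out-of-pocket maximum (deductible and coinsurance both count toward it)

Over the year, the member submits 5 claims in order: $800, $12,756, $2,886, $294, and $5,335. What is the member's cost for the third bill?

$577.20

Claim 1 ($800): entire amount goes to the deductible. Cost to member: $800. OOP to date $800.
Claim 2 ($12,756): $453 to deductible, leaving $12,303; coinsurance $12,303 × 20% = $2,460.60. Member pays $2,913.60; OOP now $3,713.60.
Claim 3 ($2,886): deductible met; 20% of $2,886 = $577.20. Member owes $577.20 (running OOP $4,290.80).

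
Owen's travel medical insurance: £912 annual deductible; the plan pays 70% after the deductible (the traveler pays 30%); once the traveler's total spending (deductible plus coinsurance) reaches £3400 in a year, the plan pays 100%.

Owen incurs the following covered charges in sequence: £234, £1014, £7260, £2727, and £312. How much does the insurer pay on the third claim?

£5082

Bill 1, £234: fully absorbed by the deductible. Traveler pays £234; OOP now £234. Insurer: £234 − £234 = £0.
Bill 2, £1014: £678 finishes the deductible; £336 goes to coinsurance; coinsurance £336 × 30% = £100.80. Cost to traveler: £778.80. OOP to date £1012.80. Insurer: £1014 − £778.80 = £235.20.
Bill 3, £7260: deductible met; 30% of £7260 = £2178. Cost to traveler: £2178. OOP to date £3190.80. Plan pays £7260 − £2178 = £5082.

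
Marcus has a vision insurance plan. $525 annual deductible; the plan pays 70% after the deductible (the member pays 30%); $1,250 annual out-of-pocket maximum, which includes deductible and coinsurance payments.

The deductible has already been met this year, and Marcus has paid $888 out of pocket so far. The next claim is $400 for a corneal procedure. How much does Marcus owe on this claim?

$120

The deductible is already satisfied, so the full bill goes to coinsurance.
Member's 30% share of $400 is $120.
Total out-of-pocket so far would be $888 + $120 = $1,008, below the $1,250 cap — no reduction.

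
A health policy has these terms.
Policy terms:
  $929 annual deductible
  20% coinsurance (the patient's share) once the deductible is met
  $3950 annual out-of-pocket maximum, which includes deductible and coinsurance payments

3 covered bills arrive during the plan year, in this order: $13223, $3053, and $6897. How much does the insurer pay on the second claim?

$2490.80

#1 ($13223): $929 to deductible, leaving $12294; coinsurance $12294 × 20% = $2458.80. Patient owes $3387.80 (running OOP $3387.80). Insurer: $13223 − $3387.80 = $9835.20.
#2 ($3053): deductible met; 20% of $3053 = $610.60. That would push OOP to $3998.40, over the $3950 cap, so patient pays $3950 − $3387.80 = $562.20. Plan pays $3053 − $562.20 = $2490.80.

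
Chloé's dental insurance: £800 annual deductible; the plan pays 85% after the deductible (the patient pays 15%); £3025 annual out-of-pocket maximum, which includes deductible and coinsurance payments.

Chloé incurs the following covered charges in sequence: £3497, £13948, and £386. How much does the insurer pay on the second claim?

#1 (£3497): deductible takes £800, £2697 remains; coinsurance £2697 × 15% = £404.55. Patient owes £1204.55 (running OOP £1204.55). Plan pays £3497 − £1204.55 = £2292.45.
#2 (£13948): deductible met; 15% of £13948 = £2092.20. Adding that to £1204.55 gives £3296.75, past the £3025 cap; patient pays only £3025 − £1204.55 = £1820.45. Plan pays £13948 − £1820.45 = £12127.55.

£12127.55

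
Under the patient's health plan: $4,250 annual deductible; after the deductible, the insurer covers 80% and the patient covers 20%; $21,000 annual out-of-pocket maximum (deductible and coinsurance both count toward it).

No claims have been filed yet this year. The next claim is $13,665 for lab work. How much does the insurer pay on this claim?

Nothing has been paid toward the $4,250 deductible, so the first $4,250 of this charge is applied there.
The remaining $9,415 (= $13,665 − $4,250) moves to coinsurance.
20% of $9,415 = $1,883 falls to the patient.
Patient responsibility before any cap: $4,250 + $1,883 = $6,133.
Cumulative spending $0 + $6,133 = $6,133 stays under the $21,000 maximum.
The plan picks up $13,665 − $6,133 = $7,532.

$7,532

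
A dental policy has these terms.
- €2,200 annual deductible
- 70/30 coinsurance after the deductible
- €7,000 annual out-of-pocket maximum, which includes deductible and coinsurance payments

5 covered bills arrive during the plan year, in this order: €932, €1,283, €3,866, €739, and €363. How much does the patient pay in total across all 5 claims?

Bill 1, €932: entire amount goes to the deductible. Patient pays €932; OOP now €932.
Bill 2, €1,283: €1,268 finishes the deductible; €15 goes to coinsurance; patient's 30% is €4.50. Patient pays €1,272.50; OOP now €2,204.50.
Bill 3, €3,866: deductible met; 30% of €3,866 = €1,159.80. Cost to patient: €1,159.80. OOP to date €3,364.30.
Bill 4, €739: 30% coinsurance on €739 = €221.70. Patient owes €221.70 (running OOP €3,586).
Bill 5, €363: deductible already satisfied, so patient's share is 30% × €363 = €108.90. Patient owes €108.90 (running OOP €3,694.90).
Summing the patient's payments: €932 + €1,272.50 + €1,159.80 + €221.70 + €108.90 = €3,694.90.

€3,694.90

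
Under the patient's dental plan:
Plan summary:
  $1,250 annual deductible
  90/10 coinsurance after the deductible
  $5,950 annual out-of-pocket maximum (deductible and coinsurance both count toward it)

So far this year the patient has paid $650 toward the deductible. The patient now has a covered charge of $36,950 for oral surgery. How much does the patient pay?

$650 of the $1,250 deductible is already met, leaving $600.
The remaining $36,350 (= $36,950 − $600) moves to coinsurance.
10% of $36,350 = $3,635 falls to the patient.
Patient responsibility before any cap: $600 + $3,635 = $4,235.
Cumulative spending $650 + $4,235 = $4,885 stays under the $5,950 maximum.

$4,235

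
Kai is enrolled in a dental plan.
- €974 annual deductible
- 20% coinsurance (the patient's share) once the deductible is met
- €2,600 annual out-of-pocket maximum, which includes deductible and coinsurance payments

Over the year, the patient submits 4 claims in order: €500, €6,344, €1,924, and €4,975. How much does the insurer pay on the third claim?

Claim 1 — €500: entire amount goes to the deductible. Cost to patient: €500. OOP to date €500. Plan pays €500 − €500 = €0.
Claim 2 — €6,344: €474 to deductible, leaving €5,870; patient's 20% is €1,174. Patient owes €1,648 (running OOP €2,148). Insurer: €6,344 − €1,648 = €4,696.
Claim 3 — €1,924: deductible already satisfied, so patient's share is 20% × €1,924 = €384.80. Cost to patient: €384.80. OOP to date €2,532.80. Plan pays €1,924 − €384.80 = €1,539.20.

€1,539.20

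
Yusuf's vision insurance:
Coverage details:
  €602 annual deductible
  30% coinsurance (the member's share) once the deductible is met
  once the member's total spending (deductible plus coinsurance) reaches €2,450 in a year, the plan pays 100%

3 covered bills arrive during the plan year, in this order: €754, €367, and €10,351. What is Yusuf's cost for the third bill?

Bill 1, €754: deductible takes €602, €152 remains; member's 30% is €45.60. Cost to member: €647.60. OOP to date €647.60.
Bill 2, €367: deductible met; 30% of €367 = €110.10. Member pays €110.10; OOP now €757.70.
Bill 3, €10,351: deductible met; 30% of €10,351 = €3,105.30. OOP would hit €3,863 > €2,450, so the cap limits the member to €2,450 − €757.70 = €1,692.30.

€1,692.30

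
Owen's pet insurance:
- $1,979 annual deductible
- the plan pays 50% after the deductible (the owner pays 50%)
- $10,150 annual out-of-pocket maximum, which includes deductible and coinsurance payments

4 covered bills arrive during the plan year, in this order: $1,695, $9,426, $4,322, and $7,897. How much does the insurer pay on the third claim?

Claim 1 — $1,695: entire amount goes to the deductible. Cost to owner: $1,695. OOP to date $1,695. Insurer: $1,695 − $1,695 = $0.
Claim 2 — $9,426: $284 finishes the deductible; $9,142 goes to coinsurance; coinsurance $9,142 × 50% = $4,571. Owner owes $4,855 (running OOP $6,550). Insurer: $9,426 − $4,855 = $4,571.
Claim 3 — $4,322: deductible met; 50% of $4,322 = $2,161. Cost to owner: $2,161. OOP to date $8,711. Plan pays $4,322 − $2,161 = $2,161.

$2,161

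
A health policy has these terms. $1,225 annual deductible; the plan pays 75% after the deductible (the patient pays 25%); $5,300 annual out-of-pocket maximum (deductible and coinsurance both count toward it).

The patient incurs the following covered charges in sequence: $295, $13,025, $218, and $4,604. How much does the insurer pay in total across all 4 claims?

#1 ($295): all of it applies to the deductible. Patient pays $295; OOP now $295. Plan pays $295 − $295 = $0.
#2 ($13,025): $930 to deductible, leaving $12,095; patient's 25% is $3,023.75. Patient owes $3,953.75 (running OOP $4,248.75). Plan pays $13,025 − $3,953.75 = $9,071.25.
#3 ($218): deductible already satisfied, so patient's share is 25% × $218 = $54.50. Patient owes $54.50 (running OOP $4,303.25). Insurer: $218 − $54.50 = $163.50.
#4 ($4,604): 25% coinsurance on $4,604 = $1,151. That would push OOP to $5,454.25, over the $5,300 cap, so patient pays $5,300 − $4,303.25 = $996.75. Plan pays $4,604 − $996.75 = $3,607.25.
Insurer total = bills − patient's total = $18,142 − $5,300 = $12,842.

$12,842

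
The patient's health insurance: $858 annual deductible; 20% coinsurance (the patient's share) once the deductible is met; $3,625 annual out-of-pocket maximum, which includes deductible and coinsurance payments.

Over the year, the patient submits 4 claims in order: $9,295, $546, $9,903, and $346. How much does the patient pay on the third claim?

Claim 1 — $9,295: deductible takes $858, $8,437 remains; patient's 20% is $1,687.40. Cost to patient: $2,545.40. OOP to date $2,545.40.
Claim 2 — $546: deductible met; 20% of $546 = $109.20. Patient pays $109.20; OOP now $2,654.60.
Claim 3 — $9,903: deductible met; 20% of $9,903 = $1,980.60. That would push OOP to $4,635.20, over the $3,625 cap, so patient pays $3,625 − $2,654.60 = $970.40.

$970.40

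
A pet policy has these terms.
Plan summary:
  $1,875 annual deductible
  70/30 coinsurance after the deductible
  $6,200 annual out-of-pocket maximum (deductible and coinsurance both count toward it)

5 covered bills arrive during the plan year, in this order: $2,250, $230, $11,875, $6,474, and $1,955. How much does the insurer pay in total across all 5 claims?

Claim 1 — $2,250: $1,875 to deductible, leaving $375; 30% of $375 = $112.50. Owner owes $1,987.50 (running OOP $1,987.50). Insurer: $2,250 − $1,987.50 = $262.50.
Claim 2 — $230: deductible already satisfied, so owner's share is 30% × $230 = $69. Owner owes $69 (running OOP $2,056.50). Plan pays $230 − $69 = $161.
Claim 3 — $11,875: deductible already satisfied, so owner's share is 30% × $11,875 = $3,562.50. Owner pays $3,562.50; OOP now $5,619. Insurer: $11,875 − $3,562.50 = $8,312.50.
Claim 4 — $6,474: deductible already satisfied, so owner's share is 30% × $6,474 = $1,942.20. OOP would hit $7,561.20 > $6,200, so the cap limits the owner to $6,200 − $5,619 = $581. Plan pays $6,474 − $581 = $5,893.
Claim 5 — $1,955: 30% coinsurance on $1,955 = $586.50. OOP would hit $6,786.50 > $6,200, so the cap limits the owner to $6,200 − $6,200 = $0. Plan pays $1,955 − $0 = $1,955.
Insurer total: $262.50 + $161 + $8,312.50 + $5,893 + $1,955 = $16,584.

$16,584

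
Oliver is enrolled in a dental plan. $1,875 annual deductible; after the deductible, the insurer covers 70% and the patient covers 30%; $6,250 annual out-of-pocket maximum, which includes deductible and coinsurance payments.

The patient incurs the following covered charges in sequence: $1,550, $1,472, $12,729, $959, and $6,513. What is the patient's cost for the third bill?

$3,818.70

Bill 1, $1,550: all of it applies to the deductible. Cost to patient: $1,550. OOP to date $1,550.
Bill 2, $1,472: $325 to deductible, leaving $1,147; patient's 30% is $344.10. Patient owes $669.10 (running OOP $2,219.10).
Bill 3, $12,729: deductible met; 30% of $12,729 = $3,818.70. Patient owes $3,818.70 (running OOP $6,037.80).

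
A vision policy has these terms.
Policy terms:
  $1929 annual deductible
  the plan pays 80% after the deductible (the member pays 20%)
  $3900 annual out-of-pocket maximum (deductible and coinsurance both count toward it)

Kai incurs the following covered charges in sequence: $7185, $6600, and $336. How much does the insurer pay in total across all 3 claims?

$10221

Claim 1 — $7185: $1929 to deductible, leaving $5256; 20% of $5256 = $1051.20. Cost to member: $2980.20. OOP to date $2980.20. Insurer: $7185 − $2980.20 = $4204.80.
Claim 2 — $6600: deductible met; 20% of $6600 = $1320. OOP would hit $4300.20 > $3900, so the cap limits the member to $3900 − $2980.20 = $919.80. Plan pays $6600 − $919.80 = $5680.20.
Claim 3 — $336: deductible met; 20% of $336 = $67.20. OOP would hit $3967.20 > $3900, so the cap limits the member to $3900 − $3900 = $0. Plan pays $336 − $0 = $336.
Insurer total: $4204.80 + $5680.20 + $336 = $10221.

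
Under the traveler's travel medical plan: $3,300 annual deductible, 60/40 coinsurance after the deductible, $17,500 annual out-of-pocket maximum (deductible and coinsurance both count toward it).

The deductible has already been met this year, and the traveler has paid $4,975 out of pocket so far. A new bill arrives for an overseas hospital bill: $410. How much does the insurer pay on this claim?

With the deductible met, the entire $410 is subject to coinsurance.
Coinsurance: $410 × 40% = $164.
Year-to-date out-of-pocket becomes $4,975 + $164 = $5,139, still under the $17,500 maximum, so no cap applies.
The plan picks up $410 − $164 = $246.

$246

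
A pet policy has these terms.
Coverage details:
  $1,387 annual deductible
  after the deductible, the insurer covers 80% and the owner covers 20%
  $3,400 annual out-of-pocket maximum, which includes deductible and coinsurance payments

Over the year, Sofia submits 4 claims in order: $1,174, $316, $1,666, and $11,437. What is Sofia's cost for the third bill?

Claim 1 — $1,174: entire amount goes to the deductible. Owner pays $1,174; OOP now $1,174.
Claim 2 — $316: $213 to deductible, leaving $103; 20% of $103 = $20.60. Owner pays $233.60; OOP now $1,407.60.
Claim 3 — $1,666: deductible already satisfied, so owner's share is 20% × $1,666 = $333.20. Cost to owner: $333.20. OOP to date $1,740.80.

$333.20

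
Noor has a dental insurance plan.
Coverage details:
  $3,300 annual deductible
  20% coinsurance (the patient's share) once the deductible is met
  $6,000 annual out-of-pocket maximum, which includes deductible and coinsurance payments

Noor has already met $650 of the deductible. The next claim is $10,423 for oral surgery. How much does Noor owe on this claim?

$4,204.60

$650 of the $3,300 deductible is already met, leaving $2,650.
That leaves $10,423 − $2,650 = $7,773 for coinsurance.
Patient's 20% share of $7,773 is $1,554.60.
That puts the patient's cost at $2,650 + $1,554.60 = $4,204.60 before any cap.
Total out-of-pocket so far would be $650 + $4,204.60 = $4,854.60, below the $6,000 cap — no reduction.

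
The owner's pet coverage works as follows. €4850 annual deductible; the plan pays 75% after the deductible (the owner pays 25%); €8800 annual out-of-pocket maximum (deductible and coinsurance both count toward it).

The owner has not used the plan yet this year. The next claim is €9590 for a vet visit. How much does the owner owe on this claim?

Deductible not yet touched, so the first €4850 of the bill goes to the deductible.
After the €4850 deductible portion, €9590 − €4850 = €4740 is subject to coinsurance.
25% of €4740 = €1185 falls to the owner.
Owner responsibility before any cap: €4850 + €1185 = €6035.
Total out-of-pocket so far would be €0 + €6035 = €6035, below the €8800 cap — no reduction.

€6035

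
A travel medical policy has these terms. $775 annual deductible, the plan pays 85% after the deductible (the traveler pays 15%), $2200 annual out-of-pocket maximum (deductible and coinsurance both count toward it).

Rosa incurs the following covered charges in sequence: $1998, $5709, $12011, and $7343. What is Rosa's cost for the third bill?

Bill 1, $1998: $775 to deductible, leaving $1223; traveler's 15% is $183.45. Traveler owes $958.45 (running OOP $958.45).
Bill 2, $5709: 15% coinsurance on $5709 = $856.35. Cost to traveler: $856.35. OOP to date $1814.80.
Bill 3, $12011: 15% coinsurance on $12011 = $1801.65. OOP would hit $3616.45 > $2200, so the cap limits the traveler to $2200 − $1814.80 = $385.20.

$385.20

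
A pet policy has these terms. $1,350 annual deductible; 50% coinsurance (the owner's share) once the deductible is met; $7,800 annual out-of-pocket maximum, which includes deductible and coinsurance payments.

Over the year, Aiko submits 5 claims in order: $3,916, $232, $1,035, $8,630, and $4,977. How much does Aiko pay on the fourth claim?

Bill 1, $3,916: $1,350 to deductible, leaving $2,566; owner's 50% is $1,283. Owner owes $2,633 (running OOP $2,633).
Bill 2, $232: 50% coinsurance on $232 = $116. Owner pays $116; OOP now $2,749.
Bill 3, $1,035: deductible already satisfied, so owner's share is 50% × $1,035 = $517.50. Owner pays $517.50; OOP now $3,266.50.
Bill 4, $8,630: 50% coinsurance on $8,630 = $4,315. Owner owes $4,315 (running OOP $7,581.50).

$4,315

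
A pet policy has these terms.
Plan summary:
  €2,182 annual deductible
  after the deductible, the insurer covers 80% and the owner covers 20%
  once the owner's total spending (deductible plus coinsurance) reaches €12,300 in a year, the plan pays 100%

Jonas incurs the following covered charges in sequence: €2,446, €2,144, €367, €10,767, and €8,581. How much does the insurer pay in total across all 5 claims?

€17,698.40

Bill 1, €2,446: €2,182 finishes the deductible; €264 goes to coinsurance; coinsurance €264 × 20% = €52.80. Owner pays €2,234.80; OOP now €2,234.80. Plan pays €2,446 − €2,234.80 = €211.20.
Bill 2, €2,144: deductible already satisfied, so owner's share is 20% × €2,144 = €428.80. Owner pays €428.80; OOP now €2,663.60. Plan pays €2,144 − €428.80 = €1,715.20.
Bill 3, €367: 20% coinsurance on €367 = €73.40. Owner owes €73.40 (running OOP €2,737). Plan pays €367 − €73.40 = €293.60.
Bill 4, €10,767: deductible already satisfied, so owner's share is 20% × €10,767 = €2,153.40. Owner owes €2,153.40 (running OOP €4,890.40). Insurer: €10,767 − €2,153.40 = €8,613.60.
Bill 5, €8,581: deductible met; 20% of €8,581 = €1,716.20. Owner pays €1,716.20; OOP now €6,606.60. Plan pays €8,581 − €1,716.20 = €6,864.80.
Insurer total: €211.20 + €1,715.20 + €293.60 + €8,613.60 + €6,864.80 = €17,698.40.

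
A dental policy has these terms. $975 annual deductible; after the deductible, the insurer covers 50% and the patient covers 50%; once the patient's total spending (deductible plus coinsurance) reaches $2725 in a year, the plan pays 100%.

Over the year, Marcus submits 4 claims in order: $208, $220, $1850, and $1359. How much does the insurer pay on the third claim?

$651.50

Claim 1 — $208: fully absorbed by the deductible. Patient owes $208 (running OOP $208). Insurer: $208 − $208 = $0.
Claim 2 — $220: all of it applies to the deductible. Cost to patient: $220. OOP to date $428. Insurer: $220 − $220 = $0.
Claim 3 — $1850: deductible takes $547, $1303 remains; patient's 50% is $651.50. Patient owes $1198.50 (running OOP $1626.50). Plan pays $1850 − $1198.50 = $651.50.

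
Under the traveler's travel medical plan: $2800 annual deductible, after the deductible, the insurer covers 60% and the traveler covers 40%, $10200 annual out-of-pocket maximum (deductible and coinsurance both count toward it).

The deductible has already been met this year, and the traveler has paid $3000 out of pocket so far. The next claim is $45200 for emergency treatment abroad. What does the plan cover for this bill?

$38000

The deductible is already satisfied, so the full bill goes to coinsurance.
Traveler's 40% share of $45200 is $18080.
Adding $18080 to the $3000 already spent would give $21080, which exceeds the $10200 cap; the traveler pays just $10200 − $3000 = $7200.
Insurer pays the balance: $45200 − $7200 = $38000.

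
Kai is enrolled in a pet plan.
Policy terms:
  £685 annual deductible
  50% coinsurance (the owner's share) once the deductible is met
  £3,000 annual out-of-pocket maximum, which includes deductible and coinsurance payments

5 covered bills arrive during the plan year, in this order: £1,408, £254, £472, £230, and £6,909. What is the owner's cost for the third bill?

£236

Claim 1 (£1,408): £685 finishes the deductible; £723 goes to coinsurance; coinsurance £723 × 50% = £361.50. Owner owes £1,046.50 (running OOP £1,046.50).
Claim 2 (£254): 50% coinsurance on £254 = £127. Owner owes £127 (running OOP £1,173.50).
Claim 3 (£472): deductible met; 50% of £472 = £236. Owner pays £236; OOP now £1,409.50.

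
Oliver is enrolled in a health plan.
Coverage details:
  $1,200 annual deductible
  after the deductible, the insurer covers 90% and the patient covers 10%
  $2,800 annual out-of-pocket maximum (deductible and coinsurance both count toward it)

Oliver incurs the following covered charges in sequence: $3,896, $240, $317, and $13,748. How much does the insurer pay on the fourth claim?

Bill 1, $3,896: $1,200 to deductible, leaving $2,696; 10% of $2,696 = $269.60. Patient owes $1,469.60 (running OOP $1,469.60). Plan pays $3,896 − $1,469.60 = $2,426.40.
Bill 2, $240: deductible already satisfied, so patient's share is 10% × $240 = $24. Cost to patient: $24. OOP to date $1,493.60. Plan pays $240 − $24 = $216.
Bill 3, $317: deductible already satisfied, so patient's share is 10% × $317 = $31.70. Cost to patient: $31.70. OOP to date $1,525.30. Plan pays $317 − $31.70 = $285.30.
Bill 4, $13,748: deductible met; 10% of $13,748 = $1,374.80. Adding that to $1,525.30 gives $2,900.10, past the $2,800 cap; patient pays only $2,800 − $1,525.30 = $1,274.70. Plan pays $13,748 − $1,274.70 = $12,473.30.

$12,473.30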